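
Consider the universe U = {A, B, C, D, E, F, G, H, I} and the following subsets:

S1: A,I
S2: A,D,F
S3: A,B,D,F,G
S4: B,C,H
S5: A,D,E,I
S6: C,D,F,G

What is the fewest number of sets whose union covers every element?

3

S3, S4, S5 together cover {A, B, C, D, E, F, G, H, I} — every element.
No 2 of the 6 sets cover everything (all 15 pairs fall short), so 3 is minimum.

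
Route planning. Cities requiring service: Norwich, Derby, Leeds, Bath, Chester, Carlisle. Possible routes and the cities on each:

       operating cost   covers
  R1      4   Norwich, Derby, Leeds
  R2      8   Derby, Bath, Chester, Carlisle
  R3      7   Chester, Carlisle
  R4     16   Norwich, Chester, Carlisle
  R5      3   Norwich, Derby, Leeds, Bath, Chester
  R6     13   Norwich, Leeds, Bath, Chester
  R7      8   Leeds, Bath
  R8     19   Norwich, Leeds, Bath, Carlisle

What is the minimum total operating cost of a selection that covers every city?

10

R3, R5 cover every city at operating cost 7 + 3 = 10.
Any cover uses at least 2 routes; among all covering selections none totals below 10.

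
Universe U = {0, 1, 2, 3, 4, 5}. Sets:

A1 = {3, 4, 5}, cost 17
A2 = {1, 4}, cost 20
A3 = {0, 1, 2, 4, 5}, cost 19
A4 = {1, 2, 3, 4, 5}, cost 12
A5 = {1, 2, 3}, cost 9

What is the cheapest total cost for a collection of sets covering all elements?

28

A3, A5 cover every element at cost 19 + 9 = 28.
Any cover uses at least 2 sets; among all covering selections none totals below 28.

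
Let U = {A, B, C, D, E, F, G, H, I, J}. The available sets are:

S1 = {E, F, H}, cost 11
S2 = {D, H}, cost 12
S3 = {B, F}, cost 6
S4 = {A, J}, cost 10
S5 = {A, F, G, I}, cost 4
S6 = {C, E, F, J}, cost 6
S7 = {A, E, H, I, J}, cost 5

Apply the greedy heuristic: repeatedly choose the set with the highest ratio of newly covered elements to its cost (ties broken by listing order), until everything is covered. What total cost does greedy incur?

33

Pick 1: S5 adds 4 new (A, F, G, I) at cost 4 (ratio 4/4).
Pick 2: S7 adds 3 new (E, H, J) at cost 5 (ratio 3/5).
Pick 3: S3 adds 1 new (B) at cost 6 (ratio 1/6).
Pick 4: S6 adds 1 new (C) at cost 6 (ratio 1/6).
Pick 5: S2 adds 1 new (D) at cost 12 (ratio 1/12).
Greedy total cost: 4 + 5 + 6 + 6 + 12 = 33. (The true optimum is 28, so greedy overshoots here.)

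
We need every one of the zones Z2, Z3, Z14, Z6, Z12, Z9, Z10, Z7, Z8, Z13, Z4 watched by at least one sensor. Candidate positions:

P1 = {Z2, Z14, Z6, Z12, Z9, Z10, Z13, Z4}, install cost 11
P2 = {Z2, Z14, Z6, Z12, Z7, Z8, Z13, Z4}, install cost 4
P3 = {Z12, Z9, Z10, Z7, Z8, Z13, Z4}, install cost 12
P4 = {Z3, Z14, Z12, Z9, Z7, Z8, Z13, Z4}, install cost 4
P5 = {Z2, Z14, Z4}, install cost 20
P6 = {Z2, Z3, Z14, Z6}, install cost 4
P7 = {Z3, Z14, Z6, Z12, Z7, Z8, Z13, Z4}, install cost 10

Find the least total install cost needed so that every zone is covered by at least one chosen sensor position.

P1, P4 cover every zone at install cost 11 + 4 = 15.
Any cover uses at least 2 sensor positions; among all covering selections none totals below 15.
Greedy by coverage-per-install cost would pick P2, P4, P1 for 19 — worse than the optimum 15.

15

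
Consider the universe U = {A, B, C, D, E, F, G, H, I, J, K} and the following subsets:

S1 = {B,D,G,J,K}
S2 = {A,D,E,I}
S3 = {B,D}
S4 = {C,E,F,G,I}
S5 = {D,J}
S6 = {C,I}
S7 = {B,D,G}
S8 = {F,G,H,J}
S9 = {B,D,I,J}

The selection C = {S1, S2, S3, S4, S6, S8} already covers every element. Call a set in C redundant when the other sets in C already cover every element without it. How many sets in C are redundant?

Drop S1: K uncovered — not redundant.
Drop S2: A uncovered — not redundant.
Drop S3: the rest still cover every element — redundant.
Drop S4: the rest still cover every element — redundant.
Drop S6: the rest still cover every element — redundant.
Drop S8: H uncovered — not redundant.
3 redundant: S3, S4, S6.

3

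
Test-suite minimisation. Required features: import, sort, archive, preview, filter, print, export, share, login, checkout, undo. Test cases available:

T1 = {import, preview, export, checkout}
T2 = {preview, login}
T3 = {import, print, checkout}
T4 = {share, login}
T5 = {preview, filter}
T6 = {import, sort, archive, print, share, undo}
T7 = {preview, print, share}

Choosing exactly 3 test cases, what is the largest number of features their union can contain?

Choosing T1, T2, T6 covers {import, sort, archive, preview, print, export, share, login, checkout, undo} — 10 features.
No choice of 3 test cases does better; here filter is left uncovered.

10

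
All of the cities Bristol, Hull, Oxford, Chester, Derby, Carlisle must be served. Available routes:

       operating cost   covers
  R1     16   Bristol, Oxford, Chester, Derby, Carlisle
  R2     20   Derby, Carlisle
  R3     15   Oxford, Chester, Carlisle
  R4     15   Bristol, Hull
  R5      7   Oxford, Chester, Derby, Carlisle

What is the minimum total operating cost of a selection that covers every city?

R4, R5 cover every city at operating cost 15 + 7 = 22.
Any cover uses at least 2 routes; among all covering selections none totals below 22.

22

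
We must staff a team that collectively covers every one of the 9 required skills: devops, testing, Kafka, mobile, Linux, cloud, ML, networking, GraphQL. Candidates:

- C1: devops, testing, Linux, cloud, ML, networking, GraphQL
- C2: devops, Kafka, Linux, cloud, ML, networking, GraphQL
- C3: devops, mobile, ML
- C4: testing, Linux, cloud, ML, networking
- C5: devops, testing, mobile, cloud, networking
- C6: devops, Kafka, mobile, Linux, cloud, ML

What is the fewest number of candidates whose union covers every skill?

2

C1, C6 together cover {devops, testing, Kafka, mobile, Linux, cloud, ML, networking, GraphQL} — every skill.
No single candidate contains all 9 skills, so 2 is optimal.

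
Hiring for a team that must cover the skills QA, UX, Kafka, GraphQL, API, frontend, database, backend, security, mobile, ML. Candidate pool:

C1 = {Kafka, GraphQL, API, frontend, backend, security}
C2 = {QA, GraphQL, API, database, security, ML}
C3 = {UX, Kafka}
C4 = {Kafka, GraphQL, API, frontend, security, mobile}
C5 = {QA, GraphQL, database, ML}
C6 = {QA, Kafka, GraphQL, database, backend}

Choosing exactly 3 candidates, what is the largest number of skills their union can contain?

Choosing C1, C2, C3 covers {QA, UX, Kafka, GraphQL, API, frontend, database, backend, security, ML} — 10 skills.
No choice of 3 candidates does better; here mobile is left uncovered.

10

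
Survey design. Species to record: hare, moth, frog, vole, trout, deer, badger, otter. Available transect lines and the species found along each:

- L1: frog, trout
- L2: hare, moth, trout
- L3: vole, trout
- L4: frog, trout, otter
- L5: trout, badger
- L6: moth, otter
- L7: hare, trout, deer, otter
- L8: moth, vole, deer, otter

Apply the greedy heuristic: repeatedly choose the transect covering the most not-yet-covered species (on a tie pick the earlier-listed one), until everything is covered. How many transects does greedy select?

Pick 1: L7 covers 4 new species (hare, trout, deer, otter).
Pick 2: L8 covers 2 new species (moth, vole).
Pick 3: L1 covers 1 new species (frog).
Pick 4: L5 covers 1 new species (badger).
Greedy uses 4 transects.

4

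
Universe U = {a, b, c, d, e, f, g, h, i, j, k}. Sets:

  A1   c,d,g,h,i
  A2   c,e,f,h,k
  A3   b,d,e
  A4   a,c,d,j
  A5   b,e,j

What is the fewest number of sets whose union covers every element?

A1, A2, A3, A4 together cover {a, b, c, d, e, f, g, h, i, j, k} — every element.
No 3 of the 5 sets cover everything (all 10 triples fall short), so 4 is minimum.

4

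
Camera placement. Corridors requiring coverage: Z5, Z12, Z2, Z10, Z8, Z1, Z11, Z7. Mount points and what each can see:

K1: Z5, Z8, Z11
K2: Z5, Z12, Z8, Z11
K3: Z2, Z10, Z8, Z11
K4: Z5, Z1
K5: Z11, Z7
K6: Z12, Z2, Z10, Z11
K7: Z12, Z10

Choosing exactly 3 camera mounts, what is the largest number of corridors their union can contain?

Choosing K1, K4, K6 covers {Z5, Z12, Z2, Z10, Z8, Z1, Z11} — 7 corridors.
No choice of 3 camera mounts does better; here Z7 is left uncovered.

7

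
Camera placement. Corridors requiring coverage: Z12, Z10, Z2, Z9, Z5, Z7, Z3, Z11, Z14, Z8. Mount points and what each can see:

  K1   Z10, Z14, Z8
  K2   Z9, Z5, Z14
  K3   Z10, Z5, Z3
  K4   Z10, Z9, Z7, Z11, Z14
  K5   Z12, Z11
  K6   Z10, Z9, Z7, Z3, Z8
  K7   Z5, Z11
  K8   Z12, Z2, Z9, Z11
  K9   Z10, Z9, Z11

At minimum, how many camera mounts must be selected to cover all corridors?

3

K2, K6, K8 together cover {Z12, Z10, Z2, Z9, Z5, Z7, Z3, Z11, Z14, Z8} — every corridor.
No 2 of the 9 camera mounts cover everything (all 36 pairs fall short), so 3 is minimum.
Greedy (largest uncovered first) would take K4, K3, K8, K1 — 4 camera mounts — but 3 suffice.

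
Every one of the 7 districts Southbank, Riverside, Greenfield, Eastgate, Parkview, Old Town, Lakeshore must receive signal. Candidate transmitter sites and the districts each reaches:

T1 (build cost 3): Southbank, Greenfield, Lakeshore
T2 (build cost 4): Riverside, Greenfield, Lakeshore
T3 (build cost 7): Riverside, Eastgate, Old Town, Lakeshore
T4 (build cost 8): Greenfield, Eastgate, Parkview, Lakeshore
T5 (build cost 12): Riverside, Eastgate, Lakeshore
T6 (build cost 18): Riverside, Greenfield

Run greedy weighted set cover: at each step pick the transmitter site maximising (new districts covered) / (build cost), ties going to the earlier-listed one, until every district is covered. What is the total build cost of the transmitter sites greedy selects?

18

Pick 1: T1 adds 3 new (Southbank, Greenfield, Lakeshore) at build cost 3 (ratio 3/3).
Pick 2: T3 adds 3 new (Riverside, Eastgate, Old Town) at build cost 7 (ratio 3/7).
Pick 3: T4 adds 1 new (Parkview) at build cost 8 (ratio 1/8).
Greedy total build cost: 3 + 7 + 8 = 18.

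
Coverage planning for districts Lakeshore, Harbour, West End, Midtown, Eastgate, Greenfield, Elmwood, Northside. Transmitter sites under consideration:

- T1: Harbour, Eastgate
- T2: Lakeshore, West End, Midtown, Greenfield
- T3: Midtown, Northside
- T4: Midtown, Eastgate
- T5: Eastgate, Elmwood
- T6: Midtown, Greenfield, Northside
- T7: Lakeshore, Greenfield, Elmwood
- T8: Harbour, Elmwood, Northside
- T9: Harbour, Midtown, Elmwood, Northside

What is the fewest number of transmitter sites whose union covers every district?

T1, T2, T8 together cover {Lakeshore, Harbour, West End, Midtown, Eastgate, Greenfield, Elmwood, Northside} — every district.
No 2 of the 9 transmitter sites cover everything (all 36 pairs fall short), so 3 is minimum.

3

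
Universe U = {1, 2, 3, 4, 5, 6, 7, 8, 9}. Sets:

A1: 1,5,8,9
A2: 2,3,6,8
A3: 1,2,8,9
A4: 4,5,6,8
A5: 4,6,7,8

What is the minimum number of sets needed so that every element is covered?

3

A1, A2, A5 together cover {1, 2, 3, 4, 5, 6, 7, 8, 9} — every element.
No 2 of the 5 sets cover everything (all 10 pairs fall short), so 3 is minimum.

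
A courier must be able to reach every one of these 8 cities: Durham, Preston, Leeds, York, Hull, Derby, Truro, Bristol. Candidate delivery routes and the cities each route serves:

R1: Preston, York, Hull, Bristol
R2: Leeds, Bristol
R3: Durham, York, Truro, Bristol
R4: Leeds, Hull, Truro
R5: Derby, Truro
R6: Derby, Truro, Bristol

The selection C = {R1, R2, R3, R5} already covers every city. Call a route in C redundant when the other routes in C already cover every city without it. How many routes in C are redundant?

0

Drop R1: Preston, Hull uncovered — not redundant.
Drop R2: Leeds uncovered — not redundant.
Drop R3: Durham uncovered — not redundant.
Drop R5: Derby uncovered — not redundant.
None of the routes in C is redundant.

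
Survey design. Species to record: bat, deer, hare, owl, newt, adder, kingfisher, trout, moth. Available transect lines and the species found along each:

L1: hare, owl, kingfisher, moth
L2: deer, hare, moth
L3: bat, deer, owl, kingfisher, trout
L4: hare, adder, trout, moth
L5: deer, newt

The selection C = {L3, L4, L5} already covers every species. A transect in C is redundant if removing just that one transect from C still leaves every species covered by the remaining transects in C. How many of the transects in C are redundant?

Drop L3: bat, owl, kingfisher uncovered — not redundant.
Drop L4: hare, adder, moth uncovered — not redundant.
Drop L5: newt uncovered — not redundant.
None of the transects in C is redundant.

0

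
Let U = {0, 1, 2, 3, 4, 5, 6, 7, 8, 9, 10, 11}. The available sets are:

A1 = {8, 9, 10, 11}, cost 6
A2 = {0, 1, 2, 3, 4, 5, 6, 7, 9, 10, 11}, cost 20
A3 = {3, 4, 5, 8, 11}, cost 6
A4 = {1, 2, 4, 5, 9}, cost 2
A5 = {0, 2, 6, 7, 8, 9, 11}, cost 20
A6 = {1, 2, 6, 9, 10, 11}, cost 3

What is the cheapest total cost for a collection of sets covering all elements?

A1, A2 cover every element at cost 6 + 20 = 26.
Any cover uses at least 2 sets; among all covering selections none totals below 26.
Greedy by coverage-per-cost would pick A4, A6, A3, A2 for 31 — worse than the optimum 26.

26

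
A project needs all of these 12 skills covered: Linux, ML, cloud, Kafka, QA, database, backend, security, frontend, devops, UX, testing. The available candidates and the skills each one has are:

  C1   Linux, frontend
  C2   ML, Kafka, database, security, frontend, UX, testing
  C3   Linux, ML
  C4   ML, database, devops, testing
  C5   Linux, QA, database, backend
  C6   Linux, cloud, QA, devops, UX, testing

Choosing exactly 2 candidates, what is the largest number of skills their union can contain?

11

Choosing C2, C6 covers {Linux, ML, cloud, Kafka, QA, database, security, frontend, devops, UX, testing} — 11 skills.
No choice of 2 candidates does better; here backend is left uncovered.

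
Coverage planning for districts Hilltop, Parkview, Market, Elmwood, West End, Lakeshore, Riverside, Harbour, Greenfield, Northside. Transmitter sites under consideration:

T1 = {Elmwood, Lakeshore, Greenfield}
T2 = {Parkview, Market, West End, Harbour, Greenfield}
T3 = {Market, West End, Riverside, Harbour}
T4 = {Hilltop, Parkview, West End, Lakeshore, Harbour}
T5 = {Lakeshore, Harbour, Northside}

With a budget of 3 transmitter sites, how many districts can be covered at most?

Choosing T1, T3, T4 covers {Hilltop, Parkview, Market, Elmwood, West End, Lakeshore, Riverside, Harbour, Greenfield} — 9 districts.
No choice of 3 transmitter sites does better; here Northside is left uncovered.

9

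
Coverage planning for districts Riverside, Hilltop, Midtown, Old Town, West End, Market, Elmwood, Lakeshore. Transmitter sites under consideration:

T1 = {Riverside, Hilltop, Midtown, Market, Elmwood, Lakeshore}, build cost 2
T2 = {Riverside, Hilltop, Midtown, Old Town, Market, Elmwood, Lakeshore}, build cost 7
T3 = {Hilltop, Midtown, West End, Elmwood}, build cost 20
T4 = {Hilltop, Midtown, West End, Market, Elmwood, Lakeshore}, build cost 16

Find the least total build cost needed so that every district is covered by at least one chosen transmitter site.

23

T2, T4 cover every district at build cost 7 + 16 = 23.
Any cover uses at least 2 transmitter sites; among all covering selections none totals below 23.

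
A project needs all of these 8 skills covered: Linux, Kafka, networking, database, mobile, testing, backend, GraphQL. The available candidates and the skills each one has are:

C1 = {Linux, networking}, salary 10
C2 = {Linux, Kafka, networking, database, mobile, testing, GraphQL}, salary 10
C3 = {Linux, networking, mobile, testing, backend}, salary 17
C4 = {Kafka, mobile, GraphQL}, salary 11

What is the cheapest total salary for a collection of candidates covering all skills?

27

C2, C3 cover every skill at salary 10 + 17 = 27.
Any cover uses at least 2 candidates; among all covering selections none totals below 27.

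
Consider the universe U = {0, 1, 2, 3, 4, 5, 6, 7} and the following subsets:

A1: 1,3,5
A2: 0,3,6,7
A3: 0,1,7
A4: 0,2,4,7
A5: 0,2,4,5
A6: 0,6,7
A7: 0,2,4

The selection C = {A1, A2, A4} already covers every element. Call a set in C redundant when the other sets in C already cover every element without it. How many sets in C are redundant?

Drop A1: 1, 5 uncovered — not redundant.
Drop A2: 6 uncovered — not redundant.
Drop A4: 2, 4 uncovered — not redundant.
None of the sets in C is redundant.

0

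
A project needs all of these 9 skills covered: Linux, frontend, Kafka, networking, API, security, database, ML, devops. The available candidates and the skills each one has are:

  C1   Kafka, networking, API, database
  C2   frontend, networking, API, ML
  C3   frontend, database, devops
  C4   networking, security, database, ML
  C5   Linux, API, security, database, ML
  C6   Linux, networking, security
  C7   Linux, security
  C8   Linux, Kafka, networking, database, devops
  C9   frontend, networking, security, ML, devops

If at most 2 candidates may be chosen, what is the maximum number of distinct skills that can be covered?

Choosing C1, C9 covers {frontend, Kafka, networking, API, security, database, ML, devops} — 8 skills.
No choice of 2 candidates does better; here Linux is left uncovered.

8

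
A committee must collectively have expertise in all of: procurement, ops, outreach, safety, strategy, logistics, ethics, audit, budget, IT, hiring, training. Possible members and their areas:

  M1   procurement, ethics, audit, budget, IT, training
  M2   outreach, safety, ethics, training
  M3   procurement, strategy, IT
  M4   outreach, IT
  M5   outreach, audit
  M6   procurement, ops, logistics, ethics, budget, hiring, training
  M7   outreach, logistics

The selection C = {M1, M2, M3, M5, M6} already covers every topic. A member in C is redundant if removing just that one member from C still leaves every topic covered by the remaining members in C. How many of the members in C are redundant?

2

Drop M1: the rest still cover every topic — redundant.
Drop M2: safety uncovered — not redundant.
Drop M3: strategy uncovered — not redundant.
Drop M5: the rest still cover every topic — redundant.
Drop M6: ops, logistics, hiring uncovered — not redundant.
2 redundant: M1, M5.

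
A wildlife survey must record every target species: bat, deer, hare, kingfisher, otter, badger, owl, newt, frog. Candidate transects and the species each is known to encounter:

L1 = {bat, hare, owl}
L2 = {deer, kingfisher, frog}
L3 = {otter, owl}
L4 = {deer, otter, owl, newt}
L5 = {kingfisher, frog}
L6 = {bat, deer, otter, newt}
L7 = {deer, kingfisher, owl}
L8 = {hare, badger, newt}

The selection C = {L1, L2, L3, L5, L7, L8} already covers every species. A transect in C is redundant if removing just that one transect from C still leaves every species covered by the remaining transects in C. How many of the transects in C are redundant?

Drop L1: bat uncovered — not redundant.
Drop L2: the rest still cover every species — redundant.
Drop L3: otter uncovered — not redundant.
Drop L5: the rest still cover every species — redundant.
Drop L7: the rest still cover every species — redundant.
Drop L8: badger, newt uncovered — not redundant.
3 redundant: L2, L5, L7.

3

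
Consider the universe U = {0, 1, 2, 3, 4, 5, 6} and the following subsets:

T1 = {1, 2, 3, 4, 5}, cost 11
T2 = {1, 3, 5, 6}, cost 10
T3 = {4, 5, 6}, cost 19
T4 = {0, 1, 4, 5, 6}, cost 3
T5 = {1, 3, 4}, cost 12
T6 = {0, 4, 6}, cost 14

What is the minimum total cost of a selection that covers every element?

T1, T4 cover every element at cost 11 + 3 = 14.
Any cover uses at least 2 sets; among all covering selections none totals below 14.

14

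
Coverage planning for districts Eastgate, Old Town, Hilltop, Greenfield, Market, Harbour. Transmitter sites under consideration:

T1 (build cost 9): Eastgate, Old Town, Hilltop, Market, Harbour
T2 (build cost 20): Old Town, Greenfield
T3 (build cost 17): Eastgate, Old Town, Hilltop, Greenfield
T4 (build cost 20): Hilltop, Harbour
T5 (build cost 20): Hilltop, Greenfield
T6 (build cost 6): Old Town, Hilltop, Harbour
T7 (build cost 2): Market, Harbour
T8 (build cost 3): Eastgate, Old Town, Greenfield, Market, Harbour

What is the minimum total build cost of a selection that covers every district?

T6, T8 cover every district at build cost 6 + 3 = 9.
Any cover uses at least 2 transmitter sites; among all covering selections none totals below 9.

9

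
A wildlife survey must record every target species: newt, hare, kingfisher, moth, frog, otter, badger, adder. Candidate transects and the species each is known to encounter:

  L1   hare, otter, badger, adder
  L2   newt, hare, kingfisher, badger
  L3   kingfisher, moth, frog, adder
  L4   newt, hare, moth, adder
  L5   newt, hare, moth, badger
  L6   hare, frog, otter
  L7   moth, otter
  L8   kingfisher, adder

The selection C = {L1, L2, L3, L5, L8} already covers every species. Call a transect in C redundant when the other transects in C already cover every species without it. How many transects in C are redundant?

Drop L1: otter uncovered — not redundant.
Drop L2: the rest still cover every species — redundant.
Drop L3: frog uncovered — not redundant.
Drop L5: the rest still cover every species — redundant.
Drop L8: the rest still cover every species — redundant.
3 redundant: L2, L5, L8.

3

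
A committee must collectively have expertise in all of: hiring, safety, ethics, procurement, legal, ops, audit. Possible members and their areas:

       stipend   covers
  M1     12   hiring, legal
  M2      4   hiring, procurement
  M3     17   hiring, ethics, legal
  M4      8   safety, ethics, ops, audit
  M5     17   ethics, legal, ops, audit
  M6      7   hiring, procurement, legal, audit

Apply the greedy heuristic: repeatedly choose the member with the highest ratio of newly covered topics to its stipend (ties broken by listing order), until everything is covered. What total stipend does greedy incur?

Pick 1: M6 adds 4 new (hiring, procurement, legal, audit) at stipend 7 (ratio 4/7).
Pick 2: M4 adds 3 new (safety, ethics, ops) at stipend 8 (ratio 3/8).
Greedy total stipend: 7 + 8 = 15.

15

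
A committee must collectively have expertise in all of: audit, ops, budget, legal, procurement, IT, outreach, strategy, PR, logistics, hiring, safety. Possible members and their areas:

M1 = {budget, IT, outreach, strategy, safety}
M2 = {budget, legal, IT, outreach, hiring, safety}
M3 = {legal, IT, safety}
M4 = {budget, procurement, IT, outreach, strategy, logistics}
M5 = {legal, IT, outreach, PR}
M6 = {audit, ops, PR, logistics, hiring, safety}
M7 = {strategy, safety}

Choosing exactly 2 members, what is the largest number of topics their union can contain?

11

Choosing M4, M6 covers {audit, ops, budget, procurement, IT, outreach, strategy, PR, logistics, hiring, safety} — 11 topics.
No choice of 2 members does better; here legal is left uncovered.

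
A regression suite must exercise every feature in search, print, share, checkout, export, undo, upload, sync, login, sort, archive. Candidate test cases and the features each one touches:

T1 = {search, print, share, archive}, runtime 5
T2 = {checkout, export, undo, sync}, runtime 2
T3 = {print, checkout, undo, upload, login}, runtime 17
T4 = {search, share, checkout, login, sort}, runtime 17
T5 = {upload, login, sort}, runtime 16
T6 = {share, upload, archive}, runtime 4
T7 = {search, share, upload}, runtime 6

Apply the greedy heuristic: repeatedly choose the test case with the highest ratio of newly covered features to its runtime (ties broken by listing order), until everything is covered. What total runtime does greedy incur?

Pick 1: T2 adds 4 new (checkout, export, undo, sync) at runtime 2 (ratio 4/2).
Pick 2: T1 adds 4 new (search, print, share, archive) at runtime 5 (ratio 4/5).
Pick 3: T6 adds 1 new (upload) at runtime 4 (ratio 1/4).
Pick 4: T5 adds 2 new (login, sort) at runtime 16 (ratio 2/16).
Greedy total runtime: 2 + 5 + 4 + 16 = 27. (The true optimum is 23, so greedy overshoots here.)

27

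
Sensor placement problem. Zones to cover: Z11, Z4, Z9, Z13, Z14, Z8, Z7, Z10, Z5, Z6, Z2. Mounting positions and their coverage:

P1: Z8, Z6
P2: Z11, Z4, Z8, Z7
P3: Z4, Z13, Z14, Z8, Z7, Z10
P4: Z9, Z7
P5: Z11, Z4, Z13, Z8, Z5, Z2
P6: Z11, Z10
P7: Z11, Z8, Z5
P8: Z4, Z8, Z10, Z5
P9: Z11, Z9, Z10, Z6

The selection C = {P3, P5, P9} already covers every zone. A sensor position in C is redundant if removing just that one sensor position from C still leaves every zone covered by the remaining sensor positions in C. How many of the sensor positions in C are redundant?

0

Drop P3: Z14, Z7 uncovered — not redundant.
Drop P5: Z5, Z2 uncovered — not redundant.
Drop P9: Z9, Z6 uncovered — not redundant.
None of the sensor positions in C is redundant.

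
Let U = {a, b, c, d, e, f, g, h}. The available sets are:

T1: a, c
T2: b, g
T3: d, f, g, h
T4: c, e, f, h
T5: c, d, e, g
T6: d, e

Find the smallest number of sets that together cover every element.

T1, T2, T3, T4 together cover {a, b, c, d, e, f, g, h} — every element.
No 3 of the 6 sets cover everything (all 20 triples fall short), so 4 is minimum.

4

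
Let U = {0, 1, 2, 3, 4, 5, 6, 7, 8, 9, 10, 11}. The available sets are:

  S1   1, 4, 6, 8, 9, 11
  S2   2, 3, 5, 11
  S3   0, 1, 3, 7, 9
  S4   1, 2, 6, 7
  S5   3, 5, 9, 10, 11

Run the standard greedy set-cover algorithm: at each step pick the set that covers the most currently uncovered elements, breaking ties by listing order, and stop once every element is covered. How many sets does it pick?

Pick 1: S1 covers 6 new elements (1, 4, 6, 8, 9, 11).
Pick 2: S2 covers 3 new elements (2, 3, 5).
Pick 3: S3 covers 2 new elements (0, 7).
Pick 4: S5 covers 1 new elements (10).
Greedy uses 4 sets.

4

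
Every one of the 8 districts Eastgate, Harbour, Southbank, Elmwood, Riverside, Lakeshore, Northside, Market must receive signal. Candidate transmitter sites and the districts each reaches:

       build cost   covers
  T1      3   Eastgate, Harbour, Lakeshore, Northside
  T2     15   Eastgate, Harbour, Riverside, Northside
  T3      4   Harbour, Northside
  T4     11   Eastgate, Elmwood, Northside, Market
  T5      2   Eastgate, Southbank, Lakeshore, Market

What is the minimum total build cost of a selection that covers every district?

28

T2, T4, T5 cover every district at build cost 15 + 11 + 2 = 28.
Any cover uses at least 3 transmitter sites; among all covering selections none totals below 28.
Greedy by coverage-per-build cost would pick T5, T1, T4, T2 for 31 — worse than the optimum 28.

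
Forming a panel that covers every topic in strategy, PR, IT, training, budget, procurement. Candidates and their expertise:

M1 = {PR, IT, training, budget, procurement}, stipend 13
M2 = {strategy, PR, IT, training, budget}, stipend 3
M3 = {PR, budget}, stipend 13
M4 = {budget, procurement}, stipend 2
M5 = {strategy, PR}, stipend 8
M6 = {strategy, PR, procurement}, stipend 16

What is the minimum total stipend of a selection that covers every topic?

5

M2, M4 cover every topic at stipend 3 + 2 = 5.
Any cover uses at least 2 members; among all covering selections none totals below 5.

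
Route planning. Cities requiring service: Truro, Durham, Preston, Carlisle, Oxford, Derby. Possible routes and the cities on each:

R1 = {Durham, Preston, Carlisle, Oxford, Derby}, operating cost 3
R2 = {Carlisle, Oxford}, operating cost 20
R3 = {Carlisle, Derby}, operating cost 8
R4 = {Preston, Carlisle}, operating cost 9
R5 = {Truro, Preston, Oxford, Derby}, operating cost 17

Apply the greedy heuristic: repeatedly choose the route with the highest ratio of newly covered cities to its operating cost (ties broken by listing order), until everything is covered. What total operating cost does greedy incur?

20

Pick 1: R1 adds 5 new (Durham, Preston, Carlisle, Oxford, Derby) at operating cost 3 (ratio 5/3).
Pick 2: R5 adds 1 new (Truro) at operating cost 17 (ratio 1/17).
Greedy total operating cost: 3 + 17 = 20.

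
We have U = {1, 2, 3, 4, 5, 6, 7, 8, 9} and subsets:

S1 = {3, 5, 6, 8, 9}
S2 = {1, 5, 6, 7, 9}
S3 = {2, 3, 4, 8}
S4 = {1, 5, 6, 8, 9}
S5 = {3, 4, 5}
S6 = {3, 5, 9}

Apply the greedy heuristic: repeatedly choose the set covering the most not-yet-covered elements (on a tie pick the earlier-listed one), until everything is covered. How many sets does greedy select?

Pick 1: S1 covers 5 new elements (3, 5, 6, 8, 9).
Pick 2: S2 covers 2 new elements (1, 7).
Pick 3: S3 covers 2 new elements (2, 4).
Greedy uses 3 sets. (The true minimum is 2.)

3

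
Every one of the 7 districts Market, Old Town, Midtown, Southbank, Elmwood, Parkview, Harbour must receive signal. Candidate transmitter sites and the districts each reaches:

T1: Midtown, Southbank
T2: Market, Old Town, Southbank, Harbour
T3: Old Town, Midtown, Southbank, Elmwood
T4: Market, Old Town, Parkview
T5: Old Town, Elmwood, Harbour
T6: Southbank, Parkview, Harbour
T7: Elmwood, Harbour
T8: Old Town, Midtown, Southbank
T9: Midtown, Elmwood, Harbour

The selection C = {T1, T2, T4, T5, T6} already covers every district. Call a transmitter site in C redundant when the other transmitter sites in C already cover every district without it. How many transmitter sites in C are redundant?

3

Drop T1: Midtown uncovered — not redundant.
Drop T2: the rest still cover every district — redundant.
Drop T4: the rest still cover every district — redundant.
Drop T5: Elmwood uncovered — not redundant.
Drop T6: the rest still cover every district — redundant.
3 redundant: T2, T4, T6.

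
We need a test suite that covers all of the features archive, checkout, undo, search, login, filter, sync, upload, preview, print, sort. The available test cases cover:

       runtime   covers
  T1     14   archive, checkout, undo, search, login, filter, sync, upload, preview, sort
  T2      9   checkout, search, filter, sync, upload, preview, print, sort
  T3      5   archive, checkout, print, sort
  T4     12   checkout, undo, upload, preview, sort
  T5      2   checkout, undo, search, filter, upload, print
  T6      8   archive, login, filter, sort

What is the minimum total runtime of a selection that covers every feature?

16

T1, T5 cover every feature at runtime 14 + 2 = 16.
Any cover uses at least 2 test cases; among all covering selections none totals below 16.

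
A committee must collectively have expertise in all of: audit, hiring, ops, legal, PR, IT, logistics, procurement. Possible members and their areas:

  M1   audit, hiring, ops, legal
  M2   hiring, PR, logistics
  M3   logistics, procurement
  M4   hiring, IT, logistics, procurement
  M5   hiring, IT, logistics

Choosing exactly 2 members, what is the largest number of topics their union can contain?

7

Choosing M1, M4 covers {audit, hiring, ops, legal, IT, logistics, procurement} — 7 topics.
No choice of 2 members does better; here PR is left uncovered.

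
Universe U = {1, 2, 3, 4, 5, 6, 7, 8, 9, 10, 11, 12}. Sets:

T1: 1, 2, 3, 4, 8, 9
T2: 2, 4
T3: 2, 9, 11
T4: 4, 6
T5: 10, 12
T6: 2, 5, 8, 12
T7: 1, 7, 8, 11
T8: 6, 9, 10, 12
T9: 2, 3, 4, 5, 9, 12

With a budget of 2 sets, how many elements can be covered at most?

Choosing T7, T9 covers {1, 2, 3, 4, 5, 7, 8, 9, 11, 12} — 10 elements.
No choice of 2 sets does better; here 6, 10 are left uncovered.

10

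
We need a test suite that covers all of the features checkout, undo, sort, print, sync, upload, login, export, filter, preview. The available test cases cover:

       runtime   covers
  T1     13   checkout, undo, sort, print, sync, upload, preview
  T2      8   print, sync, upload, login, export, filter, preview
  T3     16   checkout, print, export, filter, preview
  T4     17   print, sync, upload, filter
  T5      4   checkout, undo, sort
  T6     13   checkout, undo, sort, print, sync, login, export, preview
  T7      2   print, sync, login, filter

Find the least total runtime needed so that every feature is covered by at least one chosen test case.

T2, T5 cover every feature at runtime 8 + 4 = 12.
Any cover uses at least 2 test cases; among all covering selections none totals below 12.

12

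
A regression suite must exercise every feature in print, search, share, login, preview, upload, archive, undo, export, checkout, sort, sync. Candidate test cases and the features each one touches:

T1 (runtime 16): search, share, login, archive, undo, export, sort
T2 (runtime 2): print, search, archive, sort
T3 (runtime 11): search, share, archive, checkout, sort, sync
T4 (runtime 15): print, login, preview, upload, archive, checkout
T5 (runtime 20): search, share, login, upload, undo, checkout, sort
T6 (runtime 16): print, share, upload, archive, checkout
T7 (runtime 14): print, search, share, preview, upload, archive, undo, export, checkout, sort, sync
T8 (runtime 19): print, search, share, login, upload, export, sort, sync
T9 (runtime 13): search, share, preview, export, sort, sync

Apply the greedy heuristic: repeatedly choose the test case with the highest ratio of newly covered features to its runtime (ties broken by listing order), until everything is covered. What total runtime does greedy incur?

31

Pick 1: T2 adds 4 new (print, search, archive, sort) at runtime 2 (ratio 4/2).
Pick 2: T7 adds 7 new (share, preview, upload, undo, export, checkout, sync) at runtime 14 (ratio 7/14).
Pick 3: T4 adds 1 new (login) at runtime 15 (ratio 1/15).
Greedy total runtime: 2 + 14 + 15 = 31. (The true optimum is 29, so greedy overshoots here.)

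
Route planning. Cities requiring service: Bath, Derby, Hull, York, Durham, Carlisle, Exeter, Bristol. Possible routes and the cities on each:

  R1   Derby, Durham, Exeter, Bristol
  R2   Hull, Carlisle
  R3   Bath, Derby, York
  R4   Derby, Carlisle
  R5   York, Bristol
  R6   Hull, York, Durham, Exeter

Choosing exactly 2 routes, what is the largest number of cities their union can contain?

6

Choosing R1, R2 covers {Derby, Hull, Durham, Carlisle, Exeter, Bristol} — 6 cities.
No choice of 2 routes does better; here Bath, York are left uncovered.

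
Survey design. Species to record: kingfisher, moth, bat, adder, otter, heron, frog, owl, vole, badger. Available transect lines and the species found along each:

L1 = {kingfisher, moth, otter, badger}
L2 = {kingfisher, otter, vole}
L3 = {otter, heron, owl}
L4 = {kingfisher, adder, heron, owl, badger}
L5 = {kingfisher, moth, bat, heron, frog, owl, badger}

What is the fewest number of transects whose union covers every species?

3

L2, L4, L5 together cover {kingfisher, moth, bat, adder, otter, heron, frog, owl, vole, badger} — every species.
No 2 of the 5 transects cover everything (all 10 pairs fall short), so 3 is minimum.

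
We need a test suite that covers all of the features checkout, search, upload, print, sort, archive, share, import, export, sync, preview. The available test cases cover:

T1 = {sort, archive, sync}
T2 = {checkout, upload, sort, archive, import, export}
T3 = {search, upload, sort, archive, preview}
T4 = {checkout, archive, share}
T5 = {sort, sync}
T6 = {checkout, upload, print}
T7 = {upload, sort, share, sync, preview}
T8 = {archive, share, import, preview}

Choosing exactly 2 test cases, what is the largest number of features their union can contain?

9

Choosing T2, T7 covers {checkout, upload, sort, archive, share, import, export, sync, preview} — 9 features.
No choice of 2 test cases does better; here search, print are left uncovered.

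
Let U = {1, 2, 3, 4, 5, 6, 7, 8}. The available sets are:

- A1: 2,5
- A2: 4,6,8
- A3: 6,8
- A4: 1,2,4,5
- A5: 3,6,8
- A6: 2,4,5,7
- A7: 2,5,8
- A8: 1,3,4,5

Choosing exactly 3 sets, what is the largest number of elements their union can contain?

8

Choosing A2, A6, A8 covers {1, 2, 3, 4, 5, 6, 7, 8} — 8 elements.
That is all 8 elements.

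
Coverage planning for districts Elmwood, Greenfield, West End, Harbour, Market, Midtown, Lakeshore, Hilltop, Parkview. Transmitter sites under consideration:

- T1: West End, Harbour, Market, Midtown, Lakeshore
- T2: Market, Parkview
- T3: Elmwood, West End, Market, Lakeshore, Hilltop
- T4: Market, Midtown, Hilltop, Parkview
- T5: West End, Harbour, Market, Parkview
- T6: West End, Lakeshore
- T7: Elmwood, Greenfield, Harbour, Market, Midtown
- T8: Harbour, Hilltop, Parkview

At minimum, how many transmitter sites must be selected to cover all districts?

T1, T4, T7 together cover {Elmwood, Greenfield, West End, Harbour, Market, Midtown, Lakeshore, Hilltop, Parkview} — every district.
No 2 of the 8 transmitter sites cover everything (all 28 pairs fall short), so 3 is minimum.
Greedy (largest uncovered first) would take T1, T3, T2, T7 — 4 transmitter sites — but 3 suffice.

3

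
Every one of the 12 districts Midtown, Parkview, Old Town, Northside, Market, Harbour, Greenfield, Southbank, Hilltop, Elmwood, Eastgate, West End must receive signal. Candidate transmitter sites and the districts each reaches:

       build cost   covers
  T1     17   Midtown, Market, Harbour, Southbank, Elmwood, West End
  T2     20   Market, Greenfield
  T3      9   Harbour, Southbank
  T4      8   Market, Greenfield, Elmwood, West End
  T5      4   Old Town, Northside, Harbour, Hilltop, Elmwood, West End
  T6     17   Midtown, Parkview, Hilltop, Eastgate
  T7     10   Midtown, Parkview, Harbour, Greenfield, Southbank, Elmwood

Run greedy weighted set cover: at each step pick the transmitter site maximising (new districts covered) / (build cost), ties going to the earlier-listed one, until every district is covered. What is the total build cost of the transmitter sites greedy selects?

Pick 1: T5 adds 6 new (Old Town, Northside, Harbour, Hilltop, Elmwood, West End) at build cost 4 (ratio 6/4).
Pick 2: T7 adds 4 new (Midtown, Parkview, Greenfield, Southbank) at build cost 10 (ratio 4/10).
Pick 3: T4 adds 1 new (Market) at build cost 8 (ratio 1/8).
Pick 4: T6 adds 1 new (Eastgate) at build cost 17 (ratio 1/17).
Greedy total build cost: 4 + 10 + 8 + 17 = 39. (The true optimum is 38, so greedy overshoots here.)

39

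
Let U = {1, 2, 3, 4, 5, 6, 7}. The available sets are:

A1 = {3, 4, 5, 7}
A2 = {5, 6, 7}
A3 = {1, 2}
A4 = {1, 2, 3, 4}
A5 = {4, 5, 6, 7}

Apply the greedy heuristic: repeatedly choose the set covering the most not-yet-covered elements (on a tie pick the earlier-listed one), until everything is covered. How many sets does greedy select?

Pick 1: A1 covers 4 new elements (3, 4, 5, 7).
Pick 2: A3 covers 2 new elements (1, 2).
Pick 3: A2 covers 1 new elements (6).
Greedy uses 3 sets. (The true minimum is 2.)

3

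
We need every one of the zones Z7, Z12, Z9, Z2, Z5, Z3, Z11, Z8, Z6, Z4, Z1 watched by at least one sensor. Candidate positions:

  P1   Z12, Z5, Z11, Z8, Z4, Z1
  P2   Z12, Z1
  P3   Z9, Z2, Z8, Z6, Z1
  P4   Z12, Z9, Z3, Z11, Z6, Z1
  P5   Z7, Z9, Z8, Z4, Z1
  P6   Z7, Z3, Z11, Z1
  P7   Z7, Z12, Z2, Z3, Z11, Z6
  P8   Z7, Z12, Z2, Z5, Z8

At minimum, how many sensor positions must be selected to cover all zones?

3

P1, P3, P6 together cover {Z7, Z12, Z9, Z2, Z5, Z3, Z11, Z8, Z6, Z4, Z1} — every zone.
No 2 of the 8 sensor positions cover everything (all 28 pairs fall short), so 3 is minimum.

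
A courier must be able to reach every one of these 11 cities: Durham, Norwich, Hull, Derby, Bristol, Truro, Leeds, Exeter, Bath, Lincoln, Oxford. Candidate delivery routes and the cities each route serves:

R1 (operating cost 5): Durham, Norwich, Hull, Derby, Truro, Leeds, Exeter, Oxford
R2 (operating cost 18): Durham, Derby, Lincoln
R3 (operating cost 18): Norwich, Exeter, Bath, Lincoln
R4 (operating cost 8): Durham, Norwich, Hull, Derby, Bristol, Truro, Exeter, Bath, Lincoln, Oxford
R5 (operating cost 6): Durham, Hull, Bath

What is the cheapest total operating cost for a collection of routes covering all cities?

R1, R4 cover every city at operating cost 5 + 8 = 13.
Any cover uses at least 2 routes; among all covering selections none totals below 13.

13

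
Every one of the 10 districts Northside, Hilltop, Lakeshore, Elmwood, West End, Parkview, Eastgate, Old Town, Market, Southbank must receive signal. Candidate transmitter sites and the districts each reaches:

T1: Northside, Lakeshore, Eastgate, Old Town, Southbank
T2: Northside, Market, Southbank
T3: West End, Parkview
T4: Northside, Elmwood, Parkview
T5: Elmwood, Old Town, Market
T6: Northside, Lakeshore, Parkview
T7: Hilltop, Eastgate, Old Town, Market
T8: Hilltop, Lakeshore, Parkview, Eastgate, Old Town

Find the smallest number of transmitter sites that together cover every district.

T1, T3, T4, T7 together cover {Northside, Hilltop, Lakeshore, Elmwood, West End, Parkview, Eastgate, Old Town, Market, Southbank} — every district.
No 3 of the 8 transmitter sites cover everything (all 56 triples fall short), so 4 is minimum.

4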